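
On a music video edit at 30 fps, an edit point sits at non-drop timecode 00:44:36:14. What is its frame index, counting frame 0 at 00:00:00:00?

80294

Total seconds to the label: (0 × 3600 + 44 × 60 + 36) = 2676.
Frame index = 2676 × 30 + 14 = 80294.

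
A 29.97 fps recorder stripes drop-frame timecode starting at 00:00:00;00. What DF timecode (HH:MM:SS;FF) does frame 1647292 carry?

Ten DF minutes hold 17982 frames, so frame 1647292 lies in block 91 (frames 1636362–1654343) with 10930 frames into that block.
The block's first minute is 1800 frames and the rest 1798 each; 10930 frames reaches minute 6, so 91 × 18 + 6 × 2 = 1650 labels have been skipped so far.
Adding those back, label number 1647292 + 1650 = 1648942 at 30 labels/s is 54964 s + 22 f = 15 h 16 min 4 s frame 22, i.e. 15:16:04;22.

15:16:04;22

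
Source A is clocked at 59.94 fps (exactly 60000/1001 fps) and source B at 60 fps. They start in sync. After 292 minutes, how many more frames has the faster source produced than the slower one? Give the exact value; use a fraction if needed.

1051200/1001 frames

292 min = 17520 s.
A emits 60000/1001 × 17520 = 1051200000/1001 frames; B emits 60 × 17520 = 1051200.
Difference = 1051200/1001 frames (≈ 1050.1499); B is ahead of A.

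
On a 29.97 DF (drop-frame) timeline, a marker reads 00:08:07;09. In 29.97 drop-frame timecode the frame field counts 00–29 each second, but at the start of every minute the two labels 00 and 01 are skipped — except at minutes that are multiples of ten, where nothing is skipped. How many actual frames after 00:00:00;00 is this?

14603

Complete 10-minute blocks: 0, each 17982 frames → 0.
Remaining 8 whole minutes in the current block: 1800 + 7 × 1798 = 14386 frames.
Within the current minute: 7 × 30 + 9 − 2 = 217 (labels ;00/;01 skipped at this minute). Total = 0 + 14386 + 217 = 14603.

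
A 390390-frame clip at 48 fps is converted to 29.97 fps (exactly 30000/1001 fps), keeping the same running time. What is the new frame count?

Target frames = source frames × (target rate / source rate) = 390390 × (30000/1001)/(48) = 390390 × 625/1001 = 243750.

243750 frames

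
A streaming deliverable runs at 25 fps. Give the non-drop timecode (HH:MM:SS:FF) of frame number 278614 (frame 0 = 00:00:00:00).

278614 ÷ 25 = 11144 full seconds, remainder 14 frames.
11144 s = 3 h 5 min 44 s.
Timecode: 03:05:44:14.

03:05:44:14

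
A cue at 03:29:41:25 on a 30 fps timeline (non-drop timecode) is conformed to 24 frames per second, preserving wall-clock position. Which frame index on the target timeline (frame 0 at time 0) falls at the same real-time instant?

frame 301964

Source frame index: (3×3600 + 29×60 + 41) × 30 + 25 = 377455.
Real time: 377455 / (30) = 75491/6 s.
Target frame: (75491/6) × (24) = 301964.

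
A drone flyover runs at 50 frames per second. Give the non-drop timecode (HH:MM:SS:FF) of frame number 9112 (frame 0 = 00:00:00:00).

00:03:02:12

9112 ÷ 50 = 182 full seconds, remainder 12 frames.
182 s = 0 h 3 min 2 s.
Timecode: 00:03:02:12.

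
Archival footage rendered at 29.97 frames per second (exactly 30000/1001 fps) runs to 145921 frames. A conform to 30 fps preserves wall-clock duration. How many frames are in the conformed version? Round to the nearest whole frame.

Frames at target rate = 145921 × (30) / (30000/1001) = 146066921/1000 ≈ 146066.921.
Nearest whole frame: 146067.

146067 frames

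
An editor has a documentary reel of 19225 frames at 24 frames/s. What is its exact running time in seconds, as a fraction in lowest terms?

19225/24 seconds

Running time = 19225 ÷ (24) = 19225 × 1/24 = 19225/24 s.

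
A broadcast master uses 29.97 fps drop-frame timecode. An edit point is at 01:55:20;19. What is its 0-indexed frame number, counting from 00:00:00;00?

As if non-drop at 30 labels/s: (1 × 3600 + 55 × 60 + 20) × 30 + 19 = 207619.
Minute boundaries passed: 115; those not divisible by 10: 115 − 11 = 104; dropped labels = 2 × 104 = 208.
Actual frame index = 207619 − 208 = 207411.

207411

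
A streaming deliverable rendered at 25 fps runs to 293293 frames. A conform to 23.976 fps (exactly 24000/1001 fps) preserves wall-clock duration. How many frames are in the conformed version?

281280 frames

Target frames = source frames × (target rate / source rate) = 293293 × (24000/1001)/(25) = 293293 × 960/1001 = 281280.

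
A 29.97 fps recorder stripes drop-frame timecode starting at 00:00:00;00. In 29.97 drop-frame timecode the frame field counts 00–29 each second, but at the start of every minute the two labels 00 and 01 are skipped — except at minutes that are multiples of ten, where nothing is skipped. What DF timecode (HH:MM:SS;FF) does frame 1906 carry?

Ten DF minutes hold 17982 frames, so frame 1906 lies in block 0 (frames 0–17981) with 1906 frames into that block.
The block's first minute is 1800 frames and the rest 1798 each; 1906 frames reaches minute 1, so 0 × 18 + 1 × 2 = 2 labels have been skipped so far.
Adding those back, label number 1906 + 2 = 1908 at 30 labels/s is 63 s + 18 f = 0 h 1 min 3 s frame 18, i.e. 00:01:03;18.

00:01:03;18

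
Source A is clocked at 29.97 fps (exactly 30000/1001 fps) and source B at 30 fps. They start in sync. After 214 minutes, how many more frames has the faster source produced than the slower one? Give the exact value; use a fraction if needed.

214 min = 12840 s.
A emits 30000/1001 × 12840 = 385200000/1001 frames; B emits 30 × 12840 = 385200.
Difference = 385200/1001 frames (≈ 384.8152); B is ahead of A.

385200/1001 frames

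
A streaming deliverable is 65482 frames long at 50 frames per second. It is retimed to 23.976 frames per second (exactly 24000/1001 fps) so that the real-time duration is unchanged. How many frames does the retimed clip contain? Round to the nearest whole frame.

31400 frames

Frames at target rate = 65482 × (24000/1001) / (50) = 31431360/1001 ≈ 31399.960.
Nearest whole frame: 31400.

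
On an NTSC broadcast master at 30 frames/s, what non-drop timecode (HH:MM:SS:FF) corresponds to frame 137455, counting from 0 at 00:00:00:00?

137455 ÷ 30 = 4581 full seconds, remainder 25 frames.
4581 s = 1 h 16 min 21 s.
Timecode: 01:16:21:25.

01:16:21:25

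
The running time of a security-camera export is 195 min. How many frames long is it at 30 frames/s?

195 min = 11700 s.
Frames = 11700 × 30 = 351000.

351000 frames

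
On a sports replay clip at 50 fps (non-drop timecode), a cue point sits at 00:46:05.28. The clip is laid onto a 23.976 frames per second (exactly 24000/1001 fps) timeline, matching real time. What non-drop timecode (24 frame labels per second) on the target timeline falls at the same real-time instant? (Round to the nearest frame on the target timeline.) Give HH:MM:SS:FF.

Source frame index: (0×3600 + 46×60 + 5) × 50 + 28 = 138278.
Real time: 138278 / (50) = 69139/25 s.
Target frame: (69139/25) × (24000/1001) = 9481920/143 ≈ 66307.133 → 66307.
At 24 labels/s: frame 66307 → 00:46:02:19.

00:46:02:19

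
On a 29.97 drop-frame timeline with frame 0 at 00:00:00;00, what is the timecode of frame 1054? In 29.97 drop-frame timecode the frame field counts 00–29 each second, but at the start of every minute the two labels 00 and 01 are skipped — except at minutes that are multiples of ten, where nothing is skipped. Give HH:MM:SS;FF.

00:00:35;04

Each 10-minute DF block holds 10 × 60 × 30 − 9 × 2 = 17982 frames. 1054 ÷ 17982 → 0 full blocks, remainder 1054.
Within the partial block the first minute is 1800 frames and each further minute 1798, so 0 further minute boundaries passed. Total skipped labels = 18 × 0 + 2 × 0 = 0.
Non-drop label index = 1054 + 0 = 1054; at 30 labels/s that is 00:00:35:04, i.e. DF 00:00:35;04.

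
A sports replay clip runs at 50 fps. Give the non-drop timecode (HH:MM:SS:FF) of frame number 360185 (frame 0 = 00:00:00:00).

360185 ÷ 50 = 7203 full seconds, remainder 35 frames.
7203 s = 2 h 0 min 3 s.
Timecode: 02:00:03:35.

02:00:03:35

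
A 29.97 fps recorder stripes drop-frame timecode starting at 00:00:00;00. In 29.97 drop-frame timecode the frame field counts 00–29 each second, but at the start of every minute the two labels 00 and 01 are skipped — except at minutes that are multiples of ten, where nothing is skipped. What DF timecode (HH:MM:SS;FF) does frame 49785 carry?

00:27:41;05

Ten DF minutes hold 17982 frames, so frame 49785 lies in block 2 (frames 35964–53945) with 13821 frames into that block.
The block's first minute is 1800 frames and the rest 1798 each; 13821 frames reaches minute 7, so 2 × 18 + 7 × 2 = 50 labels have been skipped so far.
Adding those back, label number 49785 + 50 = 49835 at 30 labels/s is 1661 s + 5 f = 0 h 27 min 41 s frame 5, i.e. 00:27:41;05.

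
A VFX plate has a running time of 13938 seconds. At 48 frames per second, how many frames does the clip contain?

669024 frames

Frames = 13938 × 48 = 669024.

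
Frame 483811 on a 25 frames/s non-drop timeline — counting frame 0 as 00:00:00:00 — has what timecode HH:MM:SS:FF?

483811 ÷ 25 = 19352 full seconds, remainder 11 frames.
19352 s = 5 h 22 min 32 s.
Timecode: 05:22:32:11.

05:22:32:11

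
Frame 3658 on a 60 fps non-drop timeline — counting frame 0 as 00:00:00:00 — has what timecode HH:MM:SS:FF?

3658 ÷ 60 = 60 full seconds, remainder 58 frames.
60 s = 0 h 1 min 0 s.
Timecode: 00:01:00:58.

00:01:00:58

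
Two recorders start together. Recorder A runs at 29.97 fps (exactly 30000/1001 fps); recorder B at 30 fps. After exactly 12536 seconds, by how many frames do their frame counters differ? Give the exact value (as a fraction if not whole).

376080/1001 frames

A emits 30000/1001 × 12536 = 376080000/1001 frames; B emits 30 × 12536 = 376080.
Difference = 376080/1001 frames (≈ 375.7043); B is ahead of A.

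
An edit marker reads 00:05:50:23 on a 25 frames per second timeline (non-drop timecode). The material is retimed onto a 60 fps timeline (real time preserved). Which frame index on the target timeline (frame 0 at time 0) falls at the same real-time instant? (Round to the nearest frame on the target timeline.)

Source frame index: (0×3600 + 5×60 + 50) × 25 + 23 = 8773.
Real time: 8773 / (25) = 8773/25 s.
Target frame: (8773/25) × (60) = 105276/5 ≈ 21055.200 → 21055.

frame 21055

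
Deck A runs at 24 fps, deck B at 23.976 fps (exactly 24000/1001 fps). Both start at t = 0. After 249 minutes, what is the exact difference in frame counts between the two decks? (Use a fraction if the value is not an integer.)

358560/1001 frames

249 min = 14940 s.
A emits 24 × 14940 = 358560 frames; B emits 24000/1001 × 14940 = 358560000/1001.
Difference = 358560/1001 frames (≈ 358.2018); B is behind A.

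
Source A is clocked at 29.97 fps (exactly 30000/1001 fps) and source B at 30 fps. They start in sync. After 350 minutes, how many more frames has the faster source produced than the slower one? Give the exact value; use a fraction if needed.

350 min = 21000 s.
A emits 30000/1001 × 21000 = 90000000/143 frames; B emits 30 × 21000 = 630000.
Difference = 90000/143 frames (≈ 629.3706); B is ahead of A.

90000/143 frames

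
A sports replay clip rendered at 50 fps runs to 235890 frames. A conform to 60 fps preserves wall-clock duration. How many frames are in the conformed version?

283068 frames

Target frames = source frames × (target rate / source rate) = 235890 × (60)/(50) = 235890 × 6/5 = 283068.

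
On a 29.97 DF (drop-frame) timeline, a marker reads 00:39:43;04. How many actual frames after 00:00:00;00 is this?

Complete 10-minute blocks: 3, each 17982 frames → 53946.
Remaining 9 whole minutes in the current block: 1800 + 8 × 1798 = 16184 frames.
Within the current minute: 43 × 30 + 4 − 2 = 1292 (labels ;00/;01 skipped at this minute). Total = 53946 + 16184 + 1292 = 71422.

71422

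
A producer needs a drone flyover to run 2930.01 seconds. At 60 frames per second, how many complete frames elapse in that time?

175800 frames

Frames = 2930.01 × 60 = 879003/5 ≈ 175800.6000.
Complete frames: 175800.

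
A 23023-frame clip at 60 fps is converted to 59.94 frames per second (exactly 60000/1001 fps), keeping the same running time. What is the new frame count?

23000 frames

Target frames = source frames × (target rate / source rate) = 23023 × (60000/1001)/(60) = 23023 × 1000/1001 = 23000.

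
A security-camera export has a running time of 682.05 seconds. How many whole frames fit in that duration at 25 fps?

Frames = 682.05 × 25 = 68205/4 ≈ 17051.2500.
Complete frames: 17051.

17051 frames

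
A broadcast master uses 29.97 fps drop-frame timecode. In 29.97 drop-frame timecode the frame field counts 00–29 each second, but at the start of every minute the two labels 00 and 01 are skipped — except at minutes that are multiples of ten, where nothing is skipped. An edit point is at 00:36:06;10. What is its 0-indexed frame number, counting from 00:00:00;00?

64924

Complete 10-minute blocks: 3, each 17982 frames → 53946.
Remaining 6 whole minutes in the current block: 1800 + 5 × 1798 = 10790 frames.
Within the current minute: 6 × 30 + 10 − 2 = 188 (labels ;00/;01 skipped at this minute). Total = 53946 + 10790 + 188 = 64924.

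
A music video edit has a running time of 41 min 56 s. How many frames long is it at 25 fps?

41 min 56 s = 2516 s.
Frames = 2516 × 25 = 62900.

62900 frames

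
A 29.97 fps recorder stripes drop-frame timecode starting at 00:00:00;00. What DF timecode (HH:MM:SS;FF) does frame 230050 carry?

02:07:56;00

Ten DF minutes hold 17982 frames, so frame 230050 lies in block 12 (frames 215784–233765) with 14266 frames into that block.
The block's first minute is 1800 frames and the rest 1798 each; 14266 frames reaches minute 7, so 12 × 18 + 7 × 2 = 230 labels have been skipped so far.
Adding those back, label number 230050 + 230 = 230280 at 30 labels/s is 7676 s + 0 f = 2 h 7 min 56 s frame 0, i.e. 02:07:56;00.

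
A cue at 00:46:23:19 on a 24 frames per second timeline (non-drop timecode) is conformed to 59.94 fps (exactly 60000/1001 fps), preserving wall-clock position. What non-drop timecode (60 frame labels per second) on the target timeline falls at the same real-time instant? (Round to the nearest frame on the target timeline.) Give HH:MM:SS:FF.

00:46:21:01

Source frame index: (0×3600 + 46×60 + 23) × 24 + 19 = 66811.
Real time: 66811 / (24) = 66811/24 s.
Target frame: (66811/24) × (60000/1001) = 167027500/1001 ≈ 166860.639 → 166861.
At 60 labels/s: frame 166861 → 00:46:21:01.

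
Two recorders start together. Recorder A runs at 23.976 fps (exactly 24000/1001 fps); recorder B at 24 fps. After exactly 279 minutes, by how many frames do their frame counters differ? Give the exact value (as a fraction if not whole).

279 min = 16740 s.
A emits 24000/1001 × 16740 = 401760000/1001 frames; B emits 24 × 16740 = 401760.
Difference = 401760/1001 frames (≈ 401.3586); B is ahead of A.

401760/1001 frames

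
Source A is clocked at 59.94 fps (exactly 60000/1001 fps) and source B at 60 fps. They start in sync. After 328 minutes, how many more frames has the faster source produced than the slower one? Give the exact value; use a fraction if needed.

1180800/1001 frames

328 min = 19680 s.
A emits 60000/1001 × 19680 = 1180800000/1001 frames; B emits 60 × 19680 = 1180800.
Difference = 1180800/1001 frames (≈ 1179.6204); B is ahead of A.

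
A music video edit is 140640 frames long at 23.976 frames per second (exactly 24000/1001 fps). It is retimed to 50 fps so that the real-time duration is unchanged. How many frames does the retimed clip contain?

Target frames = source frames × (target rate / source rate) = 140640 × (50)/(24000/1001) = 140640 × 1001/480 = 293293.

293293 frames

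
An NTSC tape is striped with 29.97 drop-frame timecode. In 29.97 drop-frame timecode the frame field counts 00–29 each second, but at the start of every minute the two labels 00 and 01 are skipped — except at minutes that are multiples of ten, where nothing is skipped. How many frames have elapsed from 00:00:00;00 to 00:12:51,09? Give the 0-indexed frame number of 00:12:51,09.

As if non-drop at 30 labels/s: (0 × 3600 + 12 × 60 + 51) × 30 + 9 = 23139.
Minute boundaries passed: 12; those not divisible by 10: 12 − 1 = 11; dropped labels = 2 × 11 = 22.
Actual frame index = 23139 − 22 = 23117.

23117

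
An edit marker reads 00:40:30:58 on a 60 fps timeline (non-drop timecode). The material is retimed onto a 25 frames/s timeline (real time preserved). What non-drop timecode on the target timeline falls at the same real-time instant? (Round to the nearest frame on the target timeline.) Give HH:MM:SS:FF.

Source frame index: (0×3600 + 40×60 + 30) × 60 + 58 = 145858.
Real time: 145858 / (60) = 72929/30 s.
Target frame: (72929/30) × (25) = 364645/6 ≈ 60774.167 → 60774.
At 25 labels/s: frame 60774 → 00:40:30:24.

00:40:30:24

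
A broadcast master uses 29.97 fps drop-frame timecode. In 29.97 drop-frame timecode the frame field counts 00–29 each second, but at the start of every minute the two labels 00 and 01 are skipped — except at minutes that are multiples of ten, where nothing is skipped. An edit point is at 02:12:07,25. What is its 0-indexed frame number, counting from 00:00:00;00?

As if non-drop at 30 labels/s: (2 × 3600 + 12 × 60 + 7) × 30 + 25 = 237835.
Minute boundaries passed: 132; those not divisible by 10: 132 − 13 = 119; dropped labels = 2 × 119 = 238.
Actual frame index = 237835 − 238 = 237597.

237597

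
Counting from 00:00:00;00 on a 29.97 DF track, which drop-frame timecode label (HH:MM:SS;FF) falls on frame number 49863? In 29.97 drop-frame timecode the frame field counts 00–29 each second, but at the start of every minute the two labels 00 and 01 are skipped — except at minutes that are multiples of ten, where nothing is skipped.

00:27:43;23

Ten DF minutes hold 17982 frames, so frame 49863 lies in block 2 (frames 35964–53945) with 13899 frames into that block.
The block's first minute is 1800 frames and the rest 1798 each; 13899 frames reaches minute 7, so 2 × 18 + 7 × 2 = 50 labels have been skipped so far.
Adding those back, label number 49863 + 50 = 49913 at 30 labels/s is 1663 s + 23 f = 0 h 27 min 43 s frame 23, i.e. 00:27:43;23.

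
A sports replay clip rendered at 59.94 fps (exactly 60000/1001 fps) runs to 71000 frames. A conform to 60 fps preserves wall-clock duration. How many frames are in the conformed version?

Target frames = source frames × (target rate / source rate) = 71000 × (60)/(60000/1001) = 71000 × 1001/1000 = 71071.

71071 frames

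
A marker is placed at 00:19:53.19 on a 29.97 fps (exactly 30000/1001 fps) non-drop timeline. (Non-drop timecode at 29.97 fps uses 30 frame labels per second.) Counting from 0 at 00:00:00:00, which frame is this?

Total seconds to the label: (0 × 3600 + 19 × 60 + 53) = 1193.
Frame index = 1193 × 30 + 19 = 35809.

frame 35809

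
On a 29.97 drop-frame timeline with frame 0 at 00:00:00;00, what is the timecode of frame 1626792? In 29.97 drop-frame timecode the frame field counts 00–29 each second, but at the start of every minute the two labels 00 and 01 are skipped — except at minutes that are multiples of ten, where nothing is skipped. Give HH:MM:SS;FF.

Ten DF minutes hold 17982 frames, so frame 1626792 lies in block 90 (frames 1618380–1636361) with 8412 frames into that block.
The block's first minute is 1800 frames and the rest 1798 each; 8412 frames reaches minute 4, so 90 × 18 + 4 × 2 = 1628 labels have been skipped so far.
Adding those back, label number 1626792 + 1628 = 1628420 at 30 labels/s is 54280 s + 20 f = 15 h 4 min 40 s frame 20, i.e. 15:04:40;20.

15:04:40;20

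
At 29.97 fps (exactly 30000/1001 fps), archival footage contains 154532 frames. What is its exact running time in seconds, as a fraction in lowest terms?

38671633/7500 seconds

Running time = 154532 ÷ (30000/1001) = 154532 × 1001/30000 = 38671633/7500 s.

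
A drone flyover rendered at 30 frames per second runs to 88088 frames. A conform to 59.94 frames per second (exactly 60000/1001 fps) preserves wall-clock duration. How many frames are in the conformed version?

176000 frames

Target frames = source frames × (target rate / source rate) = 88088 × (60000/1001)/(30) = 88088 × 2000/1001 = 176000.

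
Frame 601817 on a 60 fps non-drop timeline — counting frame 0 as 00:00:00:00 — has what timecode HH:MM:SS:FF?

601817 ÷ 60 = 10030 full seconds, remainder 17 frames.
10030 s = 2 h 47 min 10 s.
Timecode: 02:47:10:17.

02:47:10:17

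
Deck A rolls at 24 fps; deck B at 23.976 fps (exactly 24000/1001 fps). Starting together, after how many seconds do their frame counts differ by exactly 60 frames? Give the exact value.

2502.5 seconds

The gap grows by |24000/1001 − 24| = 24/1001 frames per second.
Time for a 60-frame gap: 60 ÷ (24/1001) = 2502.5 s.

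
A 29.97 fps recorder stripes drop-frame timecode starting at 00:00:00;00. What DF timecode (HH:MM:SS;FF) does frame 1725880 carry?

15:59:46;28

Ten DF minutes hold 17982 frames, so frame 1725880 lies in block 95 (frames 1708290–1726271) with 17590 frames into that block.
The block's first minute is 1800 frames and the rest 1798 each; 17590 frames reaches minute 9, so 95 × 18 + 9 × 2 = 1728 labels have been skipped so far.
Adding those back, label number 1725880 + 1728 = 1727608 at 30 labels/s is 57586 s + 28 f = 15 h 59 min 46 s frame 28, i.e. 15:59:46;28.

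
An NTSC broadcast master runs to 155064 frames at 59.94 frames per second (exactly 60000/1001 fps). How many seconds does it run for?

2586.9844 seconds

Running time = 155064 / (60000/1001) = 2586.9844 s.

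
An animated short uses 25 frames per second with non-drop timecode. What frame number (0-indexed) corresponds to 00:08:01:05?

12030

Total seconds to the label: (0 × 3600 + 8 × 60 + 1) = 481.
Frame index = 481 × 25 + 5 = 12030.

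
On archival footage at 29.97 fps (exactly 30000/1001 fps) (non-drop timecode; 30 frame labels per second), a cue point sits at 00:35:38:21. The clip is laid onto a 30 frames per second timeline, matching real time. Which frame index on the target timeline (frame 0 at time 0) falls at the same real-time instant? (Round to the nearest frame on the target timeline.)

Source frame index: (0×3600 + 35×60 + 38) × 30 + 21 = 64161.
Real time: 64161 / (30000/1001) = 21408387/10000 s.
Target frame: (21408387/10000) × (30) = 64225161/1000 ≈ 64225.161 → 64225.

frame 64225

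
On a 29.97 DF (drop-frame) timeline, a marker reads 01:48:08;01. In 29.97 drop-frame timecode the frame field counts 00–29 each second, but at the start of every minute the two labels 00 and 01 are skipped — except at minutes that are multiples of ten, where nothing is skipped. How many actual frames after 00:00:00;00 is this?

194445

As if non-drop at 30 labels/s: (1 × 3600 + 48 × 60 + 8) × 30 + 1 = 194641.
Minute boundaries passed: 108; those not divisible by 10: 108 − 10 = 98; dropped labels = 2 × 98 = 196.
Actual frame index = 194641 − 196 = 194445.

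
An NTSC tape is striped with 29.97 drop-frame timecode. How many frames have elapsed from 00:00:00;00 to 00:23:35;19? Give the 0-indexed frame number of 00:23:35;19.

Complete 10-minute blocks: 2, each 17982 frames → 35964.
Remaining 3 whole minutes in the current block: 1800 + 2 × 1798 = 5396 frames.
Within the current minute: 35 × 30 + 19 − 2 = 1067 (labels ;00/;01 skipped at this minute). Total = 35964 + 5396 + 1067 = 42427.

42427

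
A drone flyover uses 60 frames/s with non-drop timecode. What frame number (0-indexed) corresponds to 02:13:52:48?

frame 481968

Total seconds to the label: (2 × 3600 + 13 × 60 + 52) = 8032.
Frame index = 8032 × 60 + 48 = 481968.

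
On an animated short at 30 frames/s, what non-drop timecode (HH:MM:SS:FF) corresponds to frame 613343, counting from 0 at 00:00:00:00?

05:40:44:23

613343 ÷ 30 = 20444 full seconds, remainder 23 frames.
20444 s = 5 h 40 min 44 s.
Timecode: 05:40:44:23.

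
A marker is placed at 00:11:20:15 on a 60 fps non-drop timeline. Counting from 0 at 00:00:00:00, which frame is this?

40815

Total seconds to the label: (0 × 3600 + 11 × 60 + 20) = 680.
Frame index = 680 × 60 + 15 = 40815.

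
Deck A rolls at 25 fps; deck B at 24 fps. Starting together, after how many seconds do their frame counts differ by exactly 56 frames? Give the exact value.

56 seconds

The gap grows by |24 − 25| = 1 frame per second.
Time for a 56-frame gap: 56 ÷ (1) = 56 s.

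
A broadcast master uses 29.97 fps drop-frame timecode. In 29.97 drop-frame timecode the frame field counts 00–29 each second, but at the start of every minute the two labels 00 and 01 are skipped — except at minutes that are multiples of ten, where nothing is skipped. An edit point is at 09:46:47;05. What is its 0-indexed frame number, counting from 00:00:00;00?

Complete 10-minute blocks: 58, each 17982 frames → 1042956.
Remaining 6 whole minutes in the current block: 1800 + 5 × 1798 = 10790 frames.
Within the current minute: 47 × 30 + 5 − 2 = 1413 (labels ;00/;01 skipped at this minute). Total = 1042956 + 10790 + 1413 = 1055159.

1055159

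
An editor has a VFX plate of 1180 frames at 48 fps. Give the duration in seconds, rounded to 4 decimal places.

24.5833 seconds

Running time = 1180 × 1/48 = 295/12 s ≈ 24.5833 s.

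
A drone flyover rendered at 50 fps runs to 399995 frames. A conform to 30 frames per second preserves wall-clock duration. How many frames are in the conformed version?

Target frames = source frames × (target rate / source rate) = 399995 × (30)/(50) = 399995 × 3/5 = 239997.

239997 frames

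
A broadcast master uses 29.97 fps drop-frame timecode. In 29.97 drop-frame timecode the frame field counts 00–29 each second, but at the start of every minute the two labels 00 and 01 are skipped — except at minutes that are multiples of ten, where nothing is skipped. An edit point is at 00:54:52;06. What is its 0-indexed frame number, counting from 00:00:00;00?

98668

Complete 10-minute blocks: 5, each 17982 frames → 89910.
Remaining 4 whole minutes in the current block: 1800 + 3 × 1798 = 7194 frames.
Within the current minute: 52 × 30 + 6 − 2 = 1564 (labels ;00/;01 skipped at this minute). Total = 89910 + 7194 + 1564 = 98668.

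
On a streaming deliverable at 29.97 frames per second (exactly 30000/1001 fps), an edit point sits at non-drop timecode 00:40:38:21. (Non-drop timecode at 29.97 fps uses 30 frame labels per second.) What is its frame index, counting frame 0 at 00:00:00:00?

Total seconds to the label: (0 × 3600 + 40 × 60 + 38) = 2438.
Frame index = 2438 × 30 + 21 = 73161.

frame 73161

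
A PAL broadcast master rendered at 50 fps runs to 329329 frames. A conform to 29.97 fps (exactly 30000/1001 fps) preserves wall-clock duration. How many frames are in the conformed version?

Target frames = source frames × (target rate / source rate) = 329329 × (30000/1001)/(50) = 329329 × 600/1001 = 197400.

197400 frames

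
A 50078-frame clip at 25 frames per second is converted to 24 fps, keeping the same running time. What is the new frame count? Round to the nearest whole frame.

Frames at target rate = 50078 × (24) / (25) = 1201872/25 ≈ 48074.880.
Nearest whole frame: 48075.

48075 frames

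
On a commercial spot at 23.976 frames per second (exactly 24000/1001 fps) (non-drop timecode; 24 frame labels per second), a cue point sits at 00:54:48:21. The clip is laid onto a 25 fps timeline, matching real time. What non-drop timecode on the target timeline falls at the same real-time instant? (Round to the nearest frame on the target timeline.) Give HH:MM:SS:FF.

Source frame index: (0×3600 + 54×60 + 48) × 24 + 21 = 78933.
Real time: 78933 / (24000/1001) = 26337311/8000 s.
Target frame: (26337311/8000) × (25) = 26337311/320 ≈ 82304.097 → 82304.
At 25 labels/s: frame 82304 → 00:54:52:04.

00:54:52:04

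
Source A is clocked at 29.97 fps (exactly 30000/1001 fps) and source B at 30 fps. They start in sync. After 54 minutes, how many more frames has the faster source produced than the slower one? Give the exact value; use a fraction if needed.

97200/1001 frames

54 min = 3240 s.
A emits 30000/1001 × 3240 = 97200000/1001 frames; B emits 30 × 3240 = 97200.
Difference = 97200/1001 frames (≈ 97.1029); B is ahead of A.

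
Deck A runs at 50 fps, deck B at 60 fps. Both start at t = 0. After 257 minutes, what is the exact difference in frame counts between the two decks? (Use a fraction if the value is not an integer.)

257 min = 15420 s.
A emits 50 × 15420 = 771000 frames; B emits 60 × 15420 = 925200.
Difference = 154200 frames; B is ahead of A.

154200 frames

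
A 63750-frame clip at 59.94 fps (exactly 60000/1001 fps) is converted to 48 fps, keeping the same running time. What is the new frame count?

51051 frames

Target frames = source frames × (target rate / source rate) = 63750 × (48)/(60000/1001) = 63750 × 1001/1250 = 51051.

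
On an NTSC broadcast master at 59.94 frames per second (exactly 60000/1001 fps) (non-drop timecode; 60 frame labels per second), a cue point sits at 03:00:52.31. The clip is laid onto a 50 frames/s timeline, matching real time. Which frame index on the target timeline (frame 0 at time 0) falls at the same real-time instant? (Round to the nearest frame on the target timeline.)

Source frame index: (3×3600 + 0×60 + 52) × 60 + 31 = 651151.
Real time: 651151 / (60000/1001) = 651802151/60000 s.
Target frame: (651802151/60000) × (50) = 651802151/1200 ≈ 543168.459 → 543168.

frame 543168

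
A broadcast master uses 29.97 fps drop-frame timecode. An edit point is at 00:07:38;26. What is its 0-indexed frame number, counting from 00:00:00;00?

13752

As if non-drop at 30 labels/s: (0 × 3600 + 7 × 60 + 38) × 30 + 26 = 13766.
Minute boundaries passed: 7; those not divisible by 10: 7 − 0 = 7; dropped labels = 2 × 7 = 14.
Actual frame index = 13766 − 14 = 13752.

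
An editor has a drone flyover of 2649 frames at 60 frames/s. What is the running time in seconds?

44.15 seconds

Running time = 2649 / (60) = 44.15 s.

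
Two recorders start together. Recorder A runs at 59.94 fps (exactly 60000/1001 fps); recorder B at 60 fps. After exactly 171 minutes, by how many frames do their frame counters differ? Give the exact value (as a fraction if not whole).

171 min = 10260 s.
A emits 60000/1001 × 10260 = 615600000/1001 frames; B emits 60 × 10260 = 615600.
Difference = 615600/1001 frames (≈ 614.9850); B is ahead of A.

615600/1001 frames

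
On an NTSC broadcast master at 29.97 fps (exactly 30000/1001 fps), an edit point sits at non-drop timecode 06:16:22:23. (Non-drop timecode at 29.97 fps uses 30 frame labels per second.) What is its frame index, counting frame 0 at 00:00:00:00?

Total seconds to the label: (6 × 3600 + 16 × 60 + 22) = 22582.
Frame index = 22582 × 30 + 23 = 677483.

677483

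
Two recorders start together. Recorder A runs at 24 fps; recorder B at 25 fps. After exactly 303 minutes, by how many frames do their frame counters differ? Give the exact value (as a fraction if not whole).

303 min = 18180 s.
A emits 24 × 18180 = 436320 frames; B emits 25 × 18180 = 454500.
Difference = 18180 frames; B is ahead of A.

18180 frames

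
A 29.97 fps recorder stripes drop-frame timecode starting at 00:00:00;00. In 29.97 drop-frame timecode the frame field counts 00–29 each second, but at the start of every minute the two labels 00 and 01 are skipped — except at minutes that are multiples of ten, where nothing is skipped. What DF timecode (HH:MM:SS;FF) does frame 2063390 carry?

Ten DF minutes hold 17982 frames, so frame 2063390 lies in block 114 (frames 2049948–2067929) with 13442 frames into that block.
The block's first minute is 1800 frames and the rest 1798 each; 13442 frames reaches minute 7, so 114 × 18 + 7 × 2 = 2066 labels have been skipped so far.
Adding those back, label number 2063390 + 2066 = 2065456 at 30 labels/s is 68848 s + 16 f = 19 h 7 min 28 s frame 16, i.e. 19:07:28;16.

19:07:28;16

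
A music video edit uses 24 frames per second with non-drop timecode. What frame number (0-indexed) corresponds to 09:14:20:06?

Total seconds to the label: (9 × 3600 + 14 × 60 + 20) = 33260.
Frame index = 33260 × 24 + 6 = 798246.

798246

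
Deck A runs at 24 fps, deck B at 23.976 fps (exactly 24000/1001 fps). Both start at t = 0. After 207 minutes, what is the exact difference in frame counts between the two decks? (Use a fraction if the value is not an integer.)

298080/1001 frames

207 min = 12420 s.
A emits 24 × 12420 = 298080 frames; B emits 24000/1001 × 12420 = 298080000/1001.
Difference = 298080/1001 frames (≈ 297.7822); B is behind A.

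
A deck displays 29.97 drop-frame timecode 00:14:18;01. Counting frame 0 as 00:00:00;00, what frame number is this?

As if non-drop at 30 labels/s: (0 × 3600 + 14 × 60 + 18) × 30 + 1 = 25741.
Minute boundaries passed: 14; those not divisible by 10: 14 − 1 = 13; dropped labels = 2 × 13 = 26.
Actual frame index = 25741 − 26 = 25715.

25715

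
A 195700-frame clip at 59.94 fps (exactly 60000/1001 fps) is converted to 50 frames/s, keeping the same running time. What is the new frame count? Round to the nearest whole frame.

Frames at target rate = 195700 × (50) / (60000/1001) = 1958957/12 ≈ 163246.417.
Nearest whole frame: 163246.

163246 frames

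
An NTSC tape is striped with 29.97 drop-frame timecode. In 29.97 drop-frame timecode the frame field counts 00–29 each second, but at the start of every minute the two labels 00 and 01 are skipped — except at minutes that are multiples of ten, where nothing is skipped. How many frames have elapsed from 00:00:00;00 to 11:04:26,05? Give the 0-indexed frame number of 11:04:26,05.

As if non-drop at 30 labels/s: (11 × 3600 + 4 × 60 + 26) × 30 + 5 = 1195985.
Minute boundaries passed: 664; those not divisible by 10: 664 − 66 = 598; dropped labels = 2 × 598 = 1196.
Actual frame index = 1195985 − 1196 = 1194789.

1194789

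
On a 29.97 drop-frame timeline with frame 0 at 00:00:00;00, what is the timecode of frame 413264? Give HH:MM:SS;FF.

Each 10-minute DF block holds 10 × 60 × 30 − 9 × 2 = 17982 frames. 413264 ÷ 17982 → 22 full blocks, remainder 17660.
Within the partial block the first minute is 1800 frames and each further minute 1798, so 9 further minute boundaries passed. Total skipped labels = 18 × 22 + 2 × 9 = 414.
Non-drop label index = 413264 + 414 = 413678; at 30 labels/s that is 03:49:49:08, i.e. DF 03:49:49;08.

03:49:49;08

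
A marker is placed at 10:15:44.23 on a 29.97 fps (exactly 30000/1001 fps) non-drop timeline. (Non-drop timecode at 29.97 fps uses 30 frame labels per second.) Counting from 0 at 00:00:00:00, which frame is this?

Total seconds to the label: (10 × 3600 + 15 × 60 + 44) = 36944.
Frame index = 36944 × 30 + 23 = 1108343.

frame 1108343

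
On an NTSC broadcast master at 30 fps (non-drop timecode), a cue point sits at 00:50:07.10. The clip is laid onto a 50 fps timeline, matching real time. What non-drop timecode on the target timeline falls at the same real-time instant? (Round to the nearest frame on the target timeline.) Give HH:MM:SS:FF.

Source frame index: (0×3600 + 50×60 + 7) × 30 + 10 = 90220.
Real time: 90220 / (30) = 9022/3 s.
Target frame: (9022/3) × (50) = 451100/3 ≈ 150366.667 → 150367.
At 50 labels/s: frame 150367 → 00:50:07:17.

00:50:07:17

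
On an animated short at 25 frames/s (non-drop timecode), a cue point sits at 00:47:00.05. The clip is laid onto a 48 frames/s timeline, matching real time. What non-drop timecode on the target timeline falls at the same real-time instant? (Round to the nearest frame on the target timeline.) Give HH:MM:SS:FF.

Source frame index: (0×3600 + 47×60 + 0) × 25 + 5 = 70505.
Real time: 70505 / (25) = 14101/5 s.
Target frame: (14101/5) × (48) = 676848/5 ≈ 135369.600 → 135370.
At 48 labels/s: frame 135370 → 00:47:00:10.

00:47:00:10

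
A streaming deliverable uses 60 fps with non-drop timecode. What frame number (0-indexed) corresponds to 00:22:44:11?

81851

Total seconds to the label: (0 × 3600 + 22 × 60 + 44) = 1364.
Frame index = 1364 × 60 + 11 = 81851.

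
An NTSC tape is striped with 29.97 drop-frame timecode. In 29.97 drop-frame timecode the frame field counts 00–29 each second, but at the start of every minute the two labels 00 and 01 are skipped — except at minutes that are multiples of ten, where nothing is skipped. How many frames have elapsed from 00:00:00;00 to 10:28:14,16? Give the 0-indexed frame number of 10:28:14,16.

Complete 10-minute blocks: 62, each 17982 frames → 1114884.
Remaining 8 whole minutes in the current block: 1800 + 7 × 1798 = 14386 frames.
Within the current minute: 14 × 30 + 16 − 2 = 434 (labels ;00/;01 skipped at this minute). Total = 1114884 + 14386 + 434 = 1129704.

1129704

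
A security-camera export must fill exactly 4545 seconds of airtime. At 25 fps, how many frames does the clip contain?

Frames = 4545 × 25 = 113625.

113625 frames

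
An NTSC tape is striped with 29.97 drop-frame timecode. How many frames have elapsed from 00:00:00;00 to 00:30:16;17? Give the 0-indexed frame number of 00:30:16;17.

54443

As if non-drop at 30 labels/s: (0 × 3600 + 30 × 60 + 16) × 30 + 17 = 54497.
Minute boundaries passed: 30; those not divisible by 10: 30 − 3 = 27; dropped labels = 2 × 27 = 54.
Actual frame index = 54497 − 54 = 54443.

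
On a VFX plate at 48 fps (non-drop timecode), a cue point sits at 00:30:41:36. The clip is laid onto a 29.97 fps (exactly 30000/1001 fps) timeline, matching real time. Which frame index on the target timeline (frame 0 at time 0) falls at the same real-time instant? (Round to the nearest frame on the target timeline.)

Source frame index: (0×3600 + 30×60 + 41) × 48 + 36 = 88404.
Real time: 88404 / (48) = 7367/4 s.
Target frame: (7367/4) × (30000/1001) = 55252500/1001 ≈ 55197.303 → 55197.

frame 55197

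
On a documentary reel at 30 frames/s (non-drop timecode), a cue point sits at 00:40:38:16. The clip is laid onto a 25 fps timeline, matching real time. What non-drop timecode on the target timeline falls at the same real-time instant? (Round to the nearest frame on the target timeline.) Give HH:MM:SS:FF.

Source frame index: (0×3600 + 40×60 + 38) × 30 + 16 = 73156.
Real time: 73156 / (30) = 36578/15 s.
Target frame: (36578/15) × (25) = 182890/3 ≈ 60963.333 → 60963.
At 25 labels/s: frame 60963 → 00:40:38:13.

00:40:38:13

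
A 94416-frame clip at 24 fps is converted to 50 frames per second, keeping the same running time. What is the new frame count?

Target frames = source frames × (target rate / source rate) = 94416 × (50)/(24) = 94416 × 25/12 = 196700.

196700 frames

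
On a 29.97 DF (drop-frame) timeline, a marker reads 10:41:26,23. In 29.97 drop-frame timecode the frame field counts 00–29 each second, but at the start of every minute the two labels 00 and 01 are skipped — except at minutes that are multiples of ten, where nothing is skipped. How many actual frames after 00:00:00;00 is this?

1153449

As if non-drop at 30 labels/s: (10 × 3600 + 41 × 60 + 26) × 30 + 23 = 1154603.
Minute boundaries passed: 641; those not divisible by 10: 641 − 64 = 577; dropped labels = 2 × 577 = 1154.
Actual frame index = 1154603 − 1154 = 1153449.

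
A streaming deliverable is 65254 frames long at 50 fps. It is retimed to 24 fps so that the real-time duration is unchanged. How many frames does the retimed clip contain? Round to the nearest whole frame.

31322 frames

Frames at target rate = 65254 × (24) / (50) = 783048/25 ≈ 31321.920.
Nearest whole frame: 31322.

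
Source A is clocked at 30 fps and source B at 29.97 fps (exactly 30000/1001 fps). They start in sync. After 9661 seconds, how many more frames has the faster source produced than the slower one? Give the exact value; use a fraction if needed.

289830/1001 frames

A emits 30 × 9661 = 289830 frames; B emits 30000/1001 × 9661 = 289830000/1001.
Difference = 289830/1001 frames (≈ 289.5405); B is behind A.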